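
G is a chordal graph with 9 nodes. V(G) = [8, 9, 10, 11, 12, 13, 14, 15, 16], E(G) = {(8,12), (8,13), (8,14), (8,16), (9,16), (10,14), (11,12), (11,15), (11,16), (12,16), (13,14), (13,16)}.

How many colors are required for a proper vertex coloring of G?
χ(G) = 3

Clique number ω(G) = 3 (lower bound: χ ≥ ω).
The clique on [8, 12, 16] has size 3, forcing χ ≥ 3, and the coloring below uses 3 colors, so χ(G) = 3.
A valid 3-coloring: color 1: [14, 15, 16]; color 2: [8, 9, 10, 11]; color 3: [12, 13].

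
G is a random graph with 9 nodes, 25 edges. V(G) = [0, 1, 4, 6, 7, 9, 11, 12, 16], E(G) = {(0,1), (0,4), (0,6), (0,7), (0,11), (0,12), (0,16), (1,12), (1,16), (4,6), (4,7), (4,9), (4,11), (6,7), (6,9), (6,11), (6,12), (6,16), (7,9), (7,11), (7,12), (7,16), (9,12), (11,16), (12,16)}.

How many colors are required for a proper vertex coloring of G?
χ(G) = 5

Clique number ω(G) = 5 (lower bound: χ ≥ ω).
The clique on [0, 6, 7, 11, 16] has size 5, forcing χ ≥ 5, and the coloring below uses 5 colors, so χ(G) = 5.
A valid 5-coloring: color 1: [1, 6]; color 2: [7]; color 3: [0, 9]; color 4: [4, 16]; color 5: [11, 12].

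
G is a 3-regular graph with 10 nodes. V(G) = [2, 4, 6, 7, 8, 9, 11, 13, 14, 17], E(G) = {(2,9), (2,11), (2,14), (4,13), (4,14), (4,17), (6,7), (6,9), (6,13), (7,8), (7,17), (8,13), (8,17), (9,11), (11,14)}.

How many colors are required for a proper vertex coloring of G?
Clique number ω(G) = 3 (lower bound: χ ≥ ω).
The clique on [2, 9, 11] has size 3, forcing χ ≥ 3, and the coloring below uses 3 colors, so χ(G) = 3.
A valid 3-coloring: color 1: [7, 9, 13, 14]; color 2: [6, 11, 17]; color 3: [2, 4, 8].

χ(G) = 3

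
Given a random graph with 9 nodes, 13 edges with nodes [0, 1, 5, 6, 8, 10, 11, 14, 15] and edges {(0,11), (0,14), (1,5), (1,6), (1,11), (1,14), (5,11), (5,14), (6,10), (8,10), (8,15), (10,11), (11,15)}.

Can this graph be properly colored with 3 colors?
Yes, G is 3-colorable

A valid 3-coloring: color 1: [6, 8, 11, 14]; color 2: [0, 1, 10, 15]; color 3: [5].
(χ(G) = 3 ≤ 3.)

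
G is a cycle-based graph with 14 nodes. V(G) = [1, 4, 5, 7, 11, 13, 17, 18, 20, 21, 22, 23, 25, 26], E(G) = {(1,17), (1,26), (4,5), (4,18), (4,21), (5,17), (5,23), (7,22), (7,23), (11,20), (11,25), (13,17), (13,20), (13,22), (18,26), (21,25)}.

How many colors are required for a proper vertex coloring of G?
Clique number ω(G) = 2 (lower bound: χ ≥ ω).
The graph is bipartite (no odd cycle), so 2 colors suffice: χ(G) = 2.
A valid 2-coloring: color 1: [4, 17, 20, 22, 23, 25, 26]; color 2: [1, 5, 7, 11, 13, 18, 21].

χ(G) = 2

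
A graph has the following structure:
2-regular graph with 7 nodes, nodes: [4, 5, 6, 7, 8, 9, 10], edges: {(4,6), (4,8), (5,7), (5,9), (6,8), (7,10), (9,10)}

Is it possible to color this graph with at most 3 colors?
A valid 3-coloring: color 1: [7, 8, 9]; color 2: [4, 5, 10]; color 3: [6].
(χ(G) = 3 ≤ 3.)

Yes, G is 3-colorable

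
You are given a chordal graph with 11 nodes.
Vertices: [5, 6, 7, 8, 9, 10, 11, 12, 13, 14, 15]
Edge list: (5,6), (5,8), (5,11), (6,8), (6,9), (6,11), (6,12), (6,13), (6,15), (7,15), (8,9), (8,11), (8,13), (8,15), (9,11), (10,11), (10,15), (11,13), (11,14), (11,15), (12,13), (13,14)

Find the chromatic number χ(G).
Clique number ω(G) = 4 (lower bound: χ ≥ ω).
The clique on [6, 8, 9, 11] has size 4, forcing χ ≥ 4, and the coloring below uses 4 colors, so χ(G) = 4.
A valid 4-coloring: color 1: [7, 11, 12]; color 2: [6, 10, 14]; color 3: [8]; color 4: [5, 9, 13, 15].

χ(G) = 4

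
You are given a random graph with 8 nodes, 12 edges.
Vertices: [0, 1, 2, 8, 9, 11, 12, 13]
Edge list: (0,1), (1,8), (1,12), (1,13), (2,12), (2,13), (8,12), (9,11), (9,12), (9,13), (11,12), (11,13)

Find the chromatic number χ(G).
χ(G) = 3

Clique number ω(G) = 3 (lower bound: χ ≥ ω).
The clique on [1, 8, 12] has size 3, forcing χ ≥ 3, and the coloring below uses 3 colors, so χ(G) = 3.
A valid 3-coloring: color 1: [0, 12, 13]; color 2: [1, 2, 9]; color 3: [8, 11].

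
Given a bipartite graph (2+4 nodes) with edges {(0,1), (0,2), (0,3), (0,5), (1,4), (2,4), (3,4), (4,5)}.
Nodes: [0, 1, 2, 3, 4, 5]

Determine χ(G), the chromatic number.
Clique number ω(G) = 2 (lower bound: χ ≥ ω).
The graph is bipartite (no odd cycle), so 2 colors suffice: χ(G) = 2.
A valid 2-coloring: color 1: [0, 4]; color 2: [1, 2, 3, 5].

χ(G) = 2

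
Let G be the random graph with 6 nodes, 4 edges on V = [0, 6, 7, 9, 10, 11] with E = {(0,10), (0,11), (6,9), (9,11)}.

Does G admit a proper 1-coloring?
Edge (0,10) forces its endpoints to differ, so 1 color is not enough.

No, G is not 1-colorable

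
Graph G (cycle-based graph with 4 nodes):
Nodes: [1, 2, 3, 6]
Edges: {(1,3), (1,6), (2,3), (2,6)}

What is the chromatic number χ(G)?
Clique number ω(G) = 2 (lower bound: χ ≥ ω).
The graph is bipartite (no odd cycle), so 2 colors suffice: χ(G) = 2.
A valid 2-coloring: color 1: [3, 6]; color 2: [1, 2].

χ(G) = 2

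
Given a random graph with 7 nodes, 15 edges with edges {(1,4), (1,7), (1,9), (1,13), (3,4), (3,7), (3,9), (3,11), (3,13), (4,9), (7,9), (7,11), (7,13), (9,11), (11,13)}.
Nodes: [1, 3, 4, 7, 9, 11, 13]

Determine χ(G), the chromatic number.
Clique number ω(G) = 4 (lower bound: χ ≥ ω).
The clique on [3, 7, 9, 11] has size 4, forcing χ ≥ 4, and the coloring below uses 4 colors, so χ(G) = 4.
A valid 4-coloring: color 1: [4, 7]; color 2: [1, 3]; color 3: [9, 13]; color 4: [11].

χ(G) = 4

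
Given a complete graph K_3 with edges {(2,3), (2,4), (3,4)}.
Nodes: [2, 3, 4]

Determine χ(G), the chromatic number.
Clique number ω(G) = 3 (lower bound: χ ≥ ω).
The clique on [2, 3, 4] has size 3, forcing χ ≥ 3, and the coloring below uses 3 colors, so χ(G) = 3.
A valid 3-coloring: color 1: [3]; color 2: [2]; color 3: [4].

χ(G) = 3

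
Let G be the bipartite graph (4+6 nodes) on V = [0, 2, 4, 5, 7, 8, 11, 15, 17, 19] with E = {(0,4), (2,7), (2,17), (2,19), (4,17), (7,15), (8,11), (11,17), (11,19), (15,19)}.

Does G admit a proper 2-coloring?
Yes, G is 2-colorable

A valid 2-coloring: color 1: [2, 4, 5, 11, 15]; color 2: [0, 7, 8, 17, 19].
(χ(G) = 2 ≤ 2.)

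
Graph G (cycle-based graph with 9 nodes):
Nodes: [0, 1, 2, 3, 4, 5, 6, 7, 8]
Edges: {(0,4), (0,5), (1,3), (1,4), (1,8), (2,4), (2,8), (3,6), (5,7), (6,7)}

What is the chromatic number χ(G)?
Clique number ω(G) = 2 (lower bound: χ ≥ ω).
Odd cycle [5, 0, 4, 1, 3, 6, 7] needs 3 colors (χ ≥ 3).
The coloring below uses 3 colors, so χ(G) = 3.
A valid 3-coloring: color 1: [4, 5, 6, 8]; color 2: [0, 1, 2, 7]; color 3: [3].

χ(G) = 3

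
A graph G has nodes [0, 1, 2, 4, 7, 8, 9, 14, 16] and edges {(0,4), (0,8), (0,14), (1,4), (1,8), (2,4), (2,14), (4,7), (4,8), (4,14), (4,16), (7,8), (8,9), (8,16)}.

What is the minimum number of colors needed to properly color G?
Clique number ω(G) = 3 (lower bound: χ ≥ ω).
The clique on [0, 4, 8] has size 3, forcing χ ≥ 3, and the coloring below uses 3 colors, so χ(G) = 3.
A valid 3-coloring: color 1: [4, 9]; color 2: [8, 14]; color 3: [0, 1, 2, 7, 16].

χ(G) = 3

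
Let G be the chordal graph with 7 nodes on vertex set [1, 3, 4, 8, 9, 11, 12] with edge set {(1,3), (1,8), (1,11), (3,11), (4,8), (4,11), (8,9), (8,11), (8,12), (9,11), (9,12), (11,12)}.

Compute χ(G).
Clique number ω(G) = 4 (lower bound: χ ≥ ω).
The clique on [8, 9, 11, 12] has size 4, forcing χ ≥ 4, and the coloring below uses 4 colors, so χ(G) = 4.
A valid 4-coloring: color 1: [11]; color 2: [3, 8]; color 3: [1, 4, 9]; color 4: [12].

χ(G) = 4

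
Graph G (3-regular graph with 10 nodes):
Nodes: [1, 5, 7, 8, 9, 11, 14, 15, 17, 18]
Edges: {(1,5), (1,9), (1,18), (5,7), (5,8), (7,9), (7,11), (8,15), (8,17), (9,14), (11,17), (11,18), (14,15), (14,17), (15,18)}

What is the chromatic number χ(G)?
χ(G) = 3

Clique number ω(G) = 2 (lower bound: χ ≥ ω).
Odd cycle [18, 11, 7, 9, 1] needs 3 colors (χ ≥ 3).
The coloring below uses 3 colors, so χ(G) = 3.
A valid 3-coloring: color 1: [5, 9, 15, 17]; color 2: [1, 8, 11, 14]; color 3: [7, 18].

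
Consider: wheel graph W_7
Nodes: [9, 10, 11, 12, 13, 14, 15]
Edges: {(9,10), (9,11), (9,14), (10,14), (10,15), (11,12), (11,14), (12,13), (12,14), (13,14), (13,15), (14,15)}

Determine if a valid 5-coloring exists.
A valid 5-coloring: color 1: [14]; color 2: [9, 12, 15]; color 3: [10, 11, 13].
(χ(G) = 3 ≤ 5.)

Yes, G is 5-colorable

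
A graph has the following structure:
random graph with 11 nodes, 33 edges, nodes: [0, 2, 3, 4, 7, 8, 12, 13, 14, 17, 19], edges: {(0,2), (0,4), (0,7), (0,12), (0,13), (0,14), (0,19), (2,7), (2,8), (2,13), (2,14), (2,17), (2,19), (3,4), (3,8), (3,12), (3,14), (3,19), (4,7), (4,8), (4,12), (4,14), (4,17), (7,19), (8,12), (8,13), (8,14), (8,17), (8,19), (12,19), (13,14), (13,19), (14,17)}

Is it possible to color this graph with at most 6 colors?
A valid 6-coloring: color 1: [0, 8]; color 2: [7, 12, 14]; color 3: [4, 19]; color 4: [2, 3]; color 5: [13, 17].
(χ(G) = 5 ≤ 6.)

Yes, G is 6-colorable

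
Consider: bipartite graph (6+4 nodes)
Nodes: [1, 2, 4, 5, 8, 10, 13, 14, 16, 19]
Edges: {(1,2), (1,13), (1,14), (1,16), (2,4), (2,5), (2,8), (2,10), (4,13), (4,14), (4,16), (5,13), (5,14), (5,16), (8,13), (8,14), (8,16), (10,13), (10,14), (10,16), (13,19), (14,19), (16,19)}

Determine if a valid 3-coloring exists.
Yes, G is 3-colorable

A valid 3-coloring: color 1: [2, 13, 14, 16]; color 2: [1, 4, 5, 8, 10, 19].
(χ(G) = 2 ≤ 3.)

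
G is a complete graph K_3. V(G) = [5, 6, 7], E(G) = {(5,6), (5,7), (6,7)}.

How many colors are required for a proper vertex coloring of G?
Clique number ω(G) = 3 (lower bound: χ ≥ ω).
The clique on [5, 6, 7] has size 3, forcing χ ≥ 3, and the coloring below uses 3 colors, so χ(G) = 3.
A valid 3-coloring: color 1: [6]; color 2: [7]; color 3: [5].

χ(G) = 3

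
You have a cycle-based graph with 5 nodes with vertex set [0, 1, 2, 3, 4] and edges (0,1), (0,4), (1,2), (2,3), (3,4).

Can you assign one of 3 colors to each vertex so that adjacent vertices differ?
Yes, G is 3-colorable

A valid 3-coloring: color 1: [2, 4]; color 2: [0, 3]; color 3: [1].
(χ(G) = 3 ≤ 3.)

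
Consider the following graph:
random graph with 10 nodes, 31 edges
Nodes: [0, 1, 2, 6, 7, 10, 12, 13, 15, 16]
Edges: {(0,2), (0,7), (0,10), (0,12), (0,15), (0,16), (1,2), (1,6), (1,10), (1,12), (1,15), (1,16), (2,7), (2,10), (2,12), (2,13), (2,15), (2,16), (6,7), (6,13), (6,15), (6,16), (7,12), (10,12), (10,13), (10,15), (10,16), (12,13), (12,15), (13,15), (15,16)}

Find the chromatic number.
Clique number ω(G) = 5 (lower bound: χ ≥ ω).
The clique on [0, 2, 10, 15, 16] has size 5, forcing χ ≥ 5, and the coloring below uses 5 colors, so χ(G) = 5.
A valid 5-coloring: color 1: [2, 6]; color 2: [7, 15]; color 3: [12, 16]; color 4: [10]; color 5: [0, 1, 13].

χ(G) = 5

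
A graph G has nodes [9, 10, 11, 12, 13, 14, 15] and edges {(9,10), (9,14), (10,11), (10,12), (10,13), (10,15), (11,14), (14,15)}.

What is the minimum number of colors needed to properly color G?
χ(G) = 2

Clique number ω(G) = 2 (lower bound: χ ≥ ω).
The graph is bipartite (no odd cycle), so 2 colors suffice: χ(G) = 2.
A valid 2-coloring: color 1: [10, 14]; color 2: [9, 11, 12, 13, 15].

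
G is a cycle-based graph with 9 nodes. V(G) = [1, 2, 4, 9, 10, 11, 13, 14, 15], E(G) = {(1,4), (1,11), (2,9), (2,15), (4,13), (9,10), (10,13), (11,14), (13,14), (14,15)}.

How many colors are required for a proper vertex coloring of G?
χ(G) = 3

Clique number ω(G) = 2 (lower bound: χ ≥ ω).
Odd cycle [14, 13, 4, 1, 11] needs 3 colors (χ ≥ 3).
The coloring below uses 3 colors, so χ(G) = 3.
A valid 3-coloring: color 1: [1, 2, 10, 14]; color 2: [9, 11, 13, 15]; color 3: [4].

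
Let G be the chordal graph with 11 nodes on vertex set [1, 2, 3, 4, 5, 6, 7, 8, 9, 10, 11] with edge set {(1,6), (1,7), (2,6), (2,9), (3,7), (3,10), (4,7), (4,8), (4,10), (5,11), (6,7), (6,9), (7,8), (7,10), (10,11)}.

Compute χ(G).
χ(G) = 3

Clique number ω(G) = 3 (lower bound: χ ≥ ω).
The clique on [2, 6, 9] has size 3, forcing χ ≥ 3, and the coloring below uses 3 colors, so χ(G) = 3.
A valid 3-coloring: color 1: [7, 9, 11]; color 2: [5, 6, 8, 10]; color 3: [1, 2, 3, 4].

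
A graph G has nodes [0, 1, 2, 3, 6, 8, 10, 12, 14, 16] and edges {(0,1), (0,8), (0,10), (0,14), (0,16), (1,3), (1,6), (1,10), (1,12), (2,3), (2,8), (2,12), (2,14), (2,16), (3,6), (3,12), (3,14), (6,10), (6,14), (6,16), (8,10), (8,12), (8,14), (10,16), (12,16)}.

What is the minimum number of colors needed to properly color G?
Clique number ω(G) = 3 (lower bound: χ ≥ ω).
Odd cycle [1, 12, 2, 14, 6] needs 3 colors (χ ≥ 3).
Vertex 3 is adjacent to every vertex of [1, 2, 6, 12, 14], which already need 3 colors among themselves, so 3 needs a new color (χ ≥ 4).
The coloring below uses 4 colors, so χ(G) = 4.
A valid 4-coloring: color 1: [10, 12, 14]; color 2: [1, 8, 16]; color 3: [0, 3]; color 4: [2, 6].

χ(G) = 4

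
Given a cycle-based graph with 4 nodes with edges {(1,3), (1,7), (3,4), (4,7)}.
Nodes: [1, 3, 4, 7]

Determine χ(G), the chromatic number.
χ(G) = 2

Clique number ω(G) = 2 (lower bound: χ ≥ ω).
The graph is bipartite (no odd cycle), so 2 colors suffice: χ(G) = 2.
A valid 2-coloring: color 1: [3, 7]; color 2: [1, 4].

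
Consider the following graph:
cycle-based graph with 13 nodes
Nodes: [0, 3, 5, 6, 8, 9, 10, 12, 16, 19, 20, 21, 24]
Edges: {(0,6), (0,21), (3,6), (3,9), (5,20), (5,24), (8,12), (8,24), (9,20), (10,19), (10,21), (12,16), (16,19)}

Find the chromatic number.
χ(G) = 3

Clique number ω(G) = 2 (lower bound: χ ≥ ω).
Odd cycle [9, 3, 6, 0, 21, 10, 19, 16, 12, 8, 24, 5, 20] needs 3 colors (χ ≥ 3).
The coloring below uses 3 colors, so χ(G) = 3.
A valid 3-coloring: color 1: [5, 6, 9, 12, 19, 21]; color 2: [0, 3, 8, 10, 16, 20]; color 3: [24].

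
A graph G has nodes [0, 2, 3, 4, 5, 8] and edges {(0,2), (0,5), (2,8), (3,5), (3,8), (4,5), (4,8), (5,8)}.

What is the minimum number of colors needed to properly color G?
Clique number ω(G) = 3 (lower bound: χ ≥ ω).
The clique on [3, 5, 8] has size 3, forcing χ ≥ 3, and the coloring below uses 3 colors, so χ(G) = 3.
A valid 3-coloring: color 1: [0, 8]; color 2: [2, 5]; color 3: [3, 4].

χ(G) = 3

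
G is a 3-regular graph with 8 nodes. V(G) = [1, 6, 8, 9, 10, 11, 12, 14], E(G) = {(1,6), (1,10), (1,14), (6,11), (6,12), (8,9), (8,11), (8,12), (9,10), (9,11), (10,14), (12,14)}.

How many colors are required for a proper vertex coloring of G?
χ(G) = 3

Clique number ω(G) = 3 (lower bound: χ ≥ ω).
The clique on [1, 10, 14] has size 3, forcing χ ≥ 3, and the coloring below uses 3 colors, so χ(G) = 3.
A valid 3-coloring: color 1: [6, 9, 14]; color 2: [10, 11, 12]; color 3: [1, 8].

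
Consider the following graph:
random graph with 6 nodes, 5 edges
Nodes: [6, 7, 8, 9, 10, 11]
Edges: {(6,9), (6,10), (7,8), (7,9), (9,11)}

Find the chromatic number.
Clique number ω(G) = 2 (lower bound: χ ≥ ω).
The graph is bipartite (no odd cycle), so 2 colors suffice: χ(G) = 2.
A valid 2-coloring: color 1: [8, 9, 10]; color 2: [6, 7, 11].

χ(G) = 2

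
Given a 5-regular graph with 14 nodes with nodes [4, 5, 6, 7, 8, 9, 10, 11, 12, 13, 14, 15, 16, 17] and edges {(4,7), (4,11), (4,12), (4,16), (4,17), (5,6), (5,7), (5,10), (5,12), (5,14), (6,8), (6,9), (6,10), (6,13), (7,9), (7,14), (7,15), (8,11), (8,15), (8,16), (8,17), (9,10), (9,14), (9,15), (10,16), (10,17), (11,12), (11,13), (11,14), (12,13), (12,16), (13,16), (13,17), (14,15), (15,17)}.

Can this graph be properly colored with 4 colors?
Yes, G is 4-colorable

A valid 4-coloring: color 1: [7, 8, 10, 12]; color 2: [5, 11, 15, 16]; color 3: [4, 9, 13]; color 4: [6, 14, 17].
(χ(G) = 4 ≤ 4.)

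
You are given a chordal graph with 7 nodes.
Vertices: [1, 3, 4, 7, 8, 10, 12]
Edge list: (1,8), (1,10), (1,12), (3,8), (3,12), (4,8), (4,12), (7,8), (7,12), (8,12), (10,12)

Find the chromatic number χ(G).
Clique number ω(G) = 3 (lower bound: χ ≥ ω).
The clique on [1, 8, 12] has size 3, forcing χ ≥ 3, and the coloring below uses 3 colors, so χ(G) = 3.
A valid 3-coloring: color 1: [12]; color 2: [8, 10]; color 3: [1, 3, 4, 7].

χ(G) = 3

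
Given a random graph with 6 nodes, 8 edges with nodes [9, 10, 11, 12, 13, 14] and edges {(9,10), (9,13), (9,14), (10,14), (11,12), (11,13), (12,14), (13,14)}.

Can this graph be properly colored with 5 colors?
Yes, G is 5-colorable

A valid 5-coloring: color 1: [11, 14]; color 2: [10, 12, 13]; color 3: [9].
(χ(G) = 3 ≤ 5.)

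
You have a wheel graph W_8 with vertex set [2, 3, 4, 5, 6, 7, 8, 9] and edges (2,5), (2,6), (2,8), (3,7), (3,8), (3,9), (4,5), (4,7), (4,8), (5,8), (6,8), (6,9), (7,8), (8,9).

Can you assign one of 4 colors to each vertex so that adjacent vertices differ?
Yes, G is 4-colorable

A valid 4-coloring: color 1: [8]; color 2: [2, 3, 4]; color 3: [5, 6, 7]; color 4: [9].
(χ(G) = 4 ≤ 4.)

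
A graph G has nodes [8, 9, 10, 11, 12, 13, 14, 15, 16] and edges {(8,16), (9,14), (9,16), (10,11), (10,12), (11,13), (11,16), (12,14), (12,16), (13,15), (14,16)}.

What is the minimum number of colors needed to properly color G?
χ(G) = 3

Clique number ω(G) = 3 (lower bound: χ ≥ ω).
The clique on [9, 14, 16] has size 3, forcing χ ≥ 3, and the coloring below uses 3 colors, so χ(G) = 3.
A valid 3-coloring: color 1: [10, 13, 16]; color 2: [8, 9, 11, 12, 15]; color 3: [14].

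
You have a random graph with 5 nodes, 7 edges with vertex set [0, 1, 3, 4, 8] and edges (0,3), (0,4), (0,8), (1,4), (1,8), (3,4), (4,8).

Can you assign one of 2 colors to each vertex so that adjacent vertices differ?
No, G is not 2-colorable

The clique on vertices [0, 4, 8] has size 3 > 2, so it alone needs 3 colors.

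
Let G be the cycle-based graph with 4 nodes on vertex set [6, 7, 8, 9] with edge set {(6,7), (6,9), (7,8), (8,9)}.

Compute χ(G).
Clique number ω(G) = 2 (lower bound: χ ≥ ω).
The graph is bipartite (no odd cycle), so 2 colors suffice: χ(G) = 2.
A valid 2-coloring: color 1: [7, 9]; color 2: [6, 8].

χ(G) = 2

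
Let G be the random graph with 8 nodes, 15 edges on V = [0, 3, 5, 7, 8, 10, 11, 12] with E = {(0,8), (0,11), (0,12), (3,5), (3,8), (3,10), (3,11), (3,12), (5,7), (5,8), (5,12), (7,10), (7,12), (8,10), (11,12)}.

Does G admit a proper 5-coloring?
Yes, G is 5-colorable

A valid 5-coloring: color 1: [0, 3, 7]; color 2: [8, 12]; color 3: [5, 10, 11].
(χ(G) = 3 ≤ 5.)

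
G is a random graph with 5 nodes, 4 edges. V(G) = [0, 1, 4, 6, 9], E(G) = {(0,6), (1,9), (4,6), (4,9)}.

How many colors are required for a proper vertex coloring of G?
χ(G) = 2

Clique number ω(G) = 2 (lower bound: χ ≥ ω).
The graph is bipartite (no odd cycle), so 2 colors suffice: χ(G) = 2.
A valid 2-coloring: color 1: [6, 9]; color 2: [0, 1, 4].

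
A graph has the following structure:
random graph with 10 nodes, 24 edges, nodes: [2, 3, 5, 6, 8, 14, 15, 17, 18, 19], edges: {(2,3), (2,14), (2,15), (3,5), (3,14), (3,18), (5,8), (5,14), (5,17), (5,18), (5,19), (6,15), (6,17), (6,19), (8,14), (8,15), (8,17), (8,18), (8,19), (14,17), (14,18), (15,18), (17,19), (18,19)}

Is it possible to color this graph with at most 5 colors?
A valid 5-coloring: color 1: [14, 15, 19]; color 2: [2, 5, 6]; color 3: [3, 8]; color 4: [17, 18].
(χ(G) = 4 ≤ 5.)

Yes, G is 5-colorable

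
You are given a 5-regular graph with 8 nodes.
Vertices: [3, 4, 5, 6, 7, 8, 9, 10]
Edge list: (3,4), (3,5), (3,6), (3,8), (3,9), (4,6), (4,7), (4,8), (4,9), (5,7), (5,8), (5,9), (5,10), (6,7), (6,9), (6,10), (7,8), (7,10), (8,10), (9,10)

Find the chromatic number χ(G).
Clique number ω(G) = 4 (lower bound: χ ≥ ω).
The clique on [5, 7, 8, 10] has size 4, forcing χ ≥ 4, and the coloring below uses 4 colors, so χ(G) = 4.
A valid 4-coloring: color 1: [4, 5]; color 2: [6, 8]; color 3: [3, 10]; color 4: [7, 9].

χ(G) = 4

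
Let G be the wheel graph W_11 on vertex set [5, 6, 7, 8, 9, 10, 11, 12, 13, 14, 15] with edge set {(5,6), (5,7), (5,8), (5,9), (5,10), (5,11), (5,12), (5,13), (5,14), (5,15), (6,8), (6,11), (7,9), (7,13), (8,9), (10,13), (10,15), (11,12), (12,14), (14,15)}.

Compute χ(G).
χ(G) = 3

Clique number ω(G) = 3 (lower bound: χ ≥ ω).
The clique on [5, 6, 8] has size 3, forcing χ ≥ 3, and the coloring below uses 3 colors, so χ(G) = 3.
A valid 3-coloring: color 1: [5]; color 2: [7, 8, 10, 11, 14]; color 3: [6, 9, 12, 13, 15].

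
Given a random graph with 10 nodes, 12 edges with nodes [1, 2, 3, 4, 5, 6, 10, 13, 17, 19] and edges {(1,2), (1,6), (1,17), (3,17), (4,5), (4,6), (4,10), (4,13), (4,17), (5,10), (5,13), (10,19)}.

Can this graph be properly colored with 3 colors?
A valid 3-coloring: color 1: [1, 3, 4, 19]; color 2: [2, 5, 6, 17]; color 3: [10, 13].
(χ(G) = 3 ≤ 3.)

Yes, G is 3-colorable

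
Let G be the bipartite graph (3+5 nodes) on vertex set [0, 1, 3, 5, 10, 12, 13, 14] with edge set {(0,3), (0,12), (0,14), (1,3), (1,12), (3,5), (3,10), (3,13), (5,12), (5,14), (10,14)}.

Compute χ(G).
χ(G) = 2

Clique number ω(G) = 2 (lower bound: χ ≥ ω).
The graph is bipartite (no odd cycle), so 2 colors suffice: χ(G) = 2.
A valid 2-coloring: color 1: [3, 12, 14]; color 2: [0, 1, 5, 10, 13].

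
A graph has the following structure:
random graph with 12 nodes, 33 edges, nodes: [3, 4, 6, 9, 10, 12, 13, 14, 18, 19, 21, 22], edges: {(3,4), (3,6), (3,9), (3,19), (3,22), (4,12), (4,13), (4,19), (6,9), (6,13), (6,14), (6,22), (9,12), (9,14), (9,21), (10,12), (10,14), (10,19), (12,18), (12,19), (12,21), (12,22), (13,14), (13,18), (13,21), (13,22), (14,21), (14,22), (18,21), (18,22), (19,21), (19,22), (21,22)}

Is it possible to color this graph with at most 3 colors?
No, G is not 3-colorable

The clique on vertices [12, 18, 21, 22] has size 4 > 3, so it alone needs 4 colors.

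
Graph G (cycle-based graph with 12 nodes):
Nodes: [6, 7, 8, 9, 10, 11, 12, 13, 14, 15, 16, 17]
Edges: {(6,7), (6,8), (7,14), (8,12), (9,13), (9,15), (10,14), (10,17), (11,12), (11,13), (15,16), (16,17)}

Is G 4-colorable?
Yes, G is 4-colorable

A valid 4-coloring: color 1: [7, 8, 9, 10, 11, 16]; color 2: [6, 12, 13, 14, 15, 17].
(χ(G) = 2 ≤ 4.)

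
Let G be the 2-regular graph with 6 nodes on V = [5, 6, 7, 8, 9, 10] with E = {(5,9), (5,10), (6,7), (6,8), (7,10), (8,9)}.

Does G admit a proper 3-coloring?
A valid 3-coloring: color 1: [5, 7, 8]; color 2: [6, 9, 10].
(χ(G) = 2 ≤ 3.)

Yes, G is 3-colorable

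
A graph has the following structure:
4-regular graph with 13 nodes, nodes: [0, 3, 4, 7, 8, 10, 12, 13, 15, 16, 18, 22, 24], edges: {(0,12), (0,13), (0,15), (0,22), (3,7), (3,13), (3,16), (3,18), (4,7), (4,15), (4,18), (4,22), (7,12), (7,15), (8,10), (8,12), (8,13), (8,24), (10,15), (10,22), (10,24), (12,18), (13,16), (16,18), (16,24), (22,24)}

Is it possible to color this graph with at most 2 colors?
No, G is not 2-colorable

The clique on vertices [3, 16, 18] has size 3 > 2, so it alone needs 3 colors.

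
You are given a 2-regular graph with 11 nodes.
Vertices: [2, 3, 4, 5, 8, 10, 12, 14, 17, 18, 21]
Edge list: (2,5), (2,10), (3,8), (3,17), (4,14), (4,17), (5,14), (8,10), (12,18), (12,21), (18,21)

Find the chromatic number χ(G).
χ(G) = 3

Clique number ω(G) = 3 (lower bound: χ ≥ ω).
The clique on [12, 18, 21] has size 3, forcing χ ≥ 3, and the coloring below uses 3 colors, so χ(G) = 3.
A valid 3-coloring: color 1: [3, 4, 5, 10, 12]; color 2: [2, 8, 14, 17, 21]; color 3: [18].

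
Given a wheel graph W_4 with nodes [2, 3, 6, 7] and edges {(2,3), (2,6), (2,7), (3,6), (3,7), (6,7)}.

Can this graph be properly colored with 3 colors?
No, G is not 3-colorable

The clique on vertices [2, 3, 6, 7] has size 4 > 3, so it alone needs 4 colors.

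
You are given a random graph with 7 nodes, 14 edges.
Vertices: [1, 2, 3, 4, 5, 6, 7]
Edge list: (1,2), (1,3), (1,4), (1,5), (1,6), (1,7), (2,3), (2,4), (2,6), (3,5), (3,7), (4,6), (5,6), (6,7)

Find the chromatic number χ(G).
χ(G) = 4

Clique number ω(G) = 4 (lower bound: χ ≥ ω).
The clique on [1, 2, 4, 6] has size 4, forcing χ ≥ 4, and the coloring below uses 4 colors, so χ(G) = 4.
A valid 4-coloring: color 1: [1]; color 2: [3, 6]; color 3: [2, 5, 7]; color 4: [4].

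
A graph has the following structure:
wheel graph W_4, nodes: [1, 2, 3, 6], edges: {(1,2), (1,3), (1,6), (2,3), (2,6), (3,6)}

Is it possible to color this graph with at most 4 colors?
Yes, G is 4-colorable

A valid 4-coloring: color 1: [6]; color 2: [3]; color 3: [2]; color 4: [1].
(χ(G) = 4 ≤ 4.)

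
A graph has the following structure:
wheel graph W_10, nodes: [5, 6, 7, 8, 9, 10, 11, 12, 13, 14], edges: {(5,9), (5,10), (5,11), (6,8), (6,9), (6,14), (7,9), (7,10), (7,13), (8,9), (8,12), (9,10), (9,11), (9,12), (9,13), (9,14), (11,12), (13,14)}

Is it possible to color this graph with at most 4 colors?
A valid 4-coloring: color 1: [9]; color 2: [6, 10, 12, 13]; color 3: [7, 8, 11, 14]; color 4: [5].
(χ(G) = 4 ≤ 4.)

Yes, G is 4-colorable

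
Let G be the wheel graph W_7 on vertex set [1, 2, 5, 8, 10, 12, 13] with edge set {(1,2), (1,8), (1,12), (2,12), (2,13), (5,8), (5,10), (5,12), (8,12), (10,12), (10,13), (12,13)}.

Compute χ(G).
χ(G) = 3

Clique number ω(G) = 3 (lower bound: χ ≥ ω).
The clique on [1, 8, 12] has size 3, forcing χ ≥ 3, and the coloring below uses 3 colors, so χ(G) = 3.
A valid 3-coloring: color 1: [12]; color 2: [1, 5, 13]; color 3: [2, 8, 10].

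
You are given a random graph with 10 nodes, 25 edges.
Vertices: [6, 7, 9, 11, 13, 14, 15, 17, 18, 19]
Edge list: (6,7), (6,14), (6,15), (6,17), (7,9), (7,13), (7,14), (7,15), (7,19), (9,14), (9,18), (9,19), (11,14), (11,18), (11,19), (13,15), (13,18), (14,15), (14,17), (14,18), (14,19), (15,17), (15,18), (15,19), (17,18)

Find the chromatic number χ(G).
χ(G) = 4

Clique number ω(G) = 4 (lower bound: χ ≥ ω).
The clique on [7, 9, 14, 19] has size 4, forcing χ ≥ 4, and the coloring below uses 4 colors, so χ(G) = 4.
A valid 4-coloring: color 1: [13, 14]; color 2: [9, 11, 15]; color 3: [7, 17]; color 4: [6, 18, 19].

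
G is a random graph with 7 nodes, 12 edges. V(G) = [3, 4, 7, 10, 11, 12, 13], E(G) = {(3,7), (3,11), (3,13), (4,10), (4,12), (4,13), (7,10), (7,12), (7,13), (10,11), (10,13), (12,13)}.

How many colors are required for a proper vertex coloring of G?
χ(G) = 3

Clique number ω(G) = 3 (lower bound: χ ≥ ω).
The clique on [4, 10, 13] has size 3, forcing χ ≥ 3, and the coloring below uses 3 colors, so χ(G) = 3.
A valid 3-coloring: color 1: [11, 13]; color 2: [4, 7]; color 3: [3, 10, 12].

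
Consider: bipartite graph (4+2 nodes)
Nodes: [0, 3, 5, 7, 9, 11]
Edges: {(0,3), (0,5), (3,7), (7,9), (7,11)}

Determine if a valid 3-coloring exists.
A valid 3-coloring: color 1: [0, 7]; color 2: [3, 5, 9, 11].
(χ(G) = 2 ≤ 3.)

Yes, G is 3-colorable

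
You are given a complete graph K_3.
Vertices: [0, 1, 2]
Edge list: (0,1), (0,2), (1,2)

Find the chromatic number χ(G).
χ(G) = 3

Clique number ω(G) = 3 (lower bound: χ ≥ ω).
The clique on [0, 1, 2] has size 3, forcing χ ≥ 3, and the coloring below uses 3 colors, so χ(G) = 3.
A valid 3-coloring: color 1: [0]; color 2: [1]; color 3: [2].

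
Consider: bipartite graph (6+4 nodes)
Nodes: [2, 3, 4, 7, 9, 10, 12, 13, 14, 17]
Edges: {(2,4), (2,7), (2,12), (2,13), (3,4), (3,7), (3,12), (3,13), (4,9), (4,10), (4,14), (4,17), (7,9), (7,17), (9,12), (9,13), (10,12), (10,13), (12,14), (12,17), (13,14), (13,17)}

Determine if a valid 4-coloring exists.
Yes, G is 4-colorable

A valid 4-coloring: color 1: [4, 7, 12, 13]; color 2: [2, 3, 9, 10, 14, 17].
(χ(G) = 2 ≤ 4.)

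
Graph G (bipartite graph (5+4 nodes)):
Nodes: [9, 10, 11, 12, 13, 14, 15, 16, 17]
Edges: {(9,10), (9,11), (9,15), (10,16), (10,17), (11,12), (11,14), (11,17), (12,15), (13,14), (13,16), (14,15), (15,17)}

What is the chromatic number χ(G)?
Clique number ω(G) = 2 (lower bound: χ ≥ ω).
The graph is bipartite (no odd cycle), so 2 colors suffice: χ(G) = 2.
A valid 2-coloring: color 1: [10, 11, 13, 15]; color 2: [9, 12, 14, 16, 17].

χ(G) = 2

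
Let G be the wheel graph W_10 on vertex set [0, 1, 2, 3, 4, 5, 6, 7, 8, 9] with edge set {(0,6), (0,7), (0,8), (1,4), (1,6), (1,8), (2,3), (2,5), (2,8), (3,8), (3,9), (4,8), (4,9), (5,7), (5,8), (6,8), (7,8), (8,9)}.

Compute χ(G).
Clique number ω(G) = 3 (lower bound: χ ≥ ω).
Odd cycle [5, 7, 0, 6, 1, 4, 9, 3, 2] needs 3 colors (χ ≥ 3).
Vertex 8 is adjacent to every vertex of [0, 1, 2, 3, 4, 5, 6, 7, 9], which already need 3 colors among themselves, so 8 needs a new color (χ ≥ 4).
The coloring below uses 4 colors, so χ(G) = 4.
A valid 4-coloring: color 1: [8]; color 2: [0, 1, 3, 5]; color 3: [2, 4, 6, 7]; color 4: [9].

χ(G) = 4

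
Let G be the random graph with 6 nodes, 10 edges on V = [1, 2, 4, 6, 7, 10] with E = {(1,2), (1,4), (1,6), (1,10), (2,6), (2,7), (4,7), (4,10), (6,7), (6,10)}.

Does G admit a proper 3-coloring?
A valid 3-coloring: color 1: [4, 6]; color 2: [1, 7]; color 3: [2, 10].
(χ(G) = 3 ≤ 3.)

Yes, G is 3-colorable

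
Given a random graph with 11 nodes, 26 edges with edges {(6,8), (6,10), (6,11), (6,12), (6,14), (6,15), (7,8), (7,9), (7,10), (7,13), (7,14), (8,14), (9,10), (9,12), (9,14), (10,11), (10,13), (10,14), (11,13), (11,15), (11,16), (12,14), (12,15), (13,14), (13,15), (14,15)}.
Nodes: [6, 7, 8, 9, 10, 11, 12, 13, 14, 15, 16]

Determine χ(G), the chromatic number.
Clique number ω(G) = 4 (lower bound: χ ≥ ω).
The clique on [7, 9, 10, 14] has size 4, forcing χ ≥ 4, and the coloring below uses 4 colors, so χ(G) = 4.
A valid 4-coloring: color 1: [11, 14]; color 2: [6, 9, 13, 16]; color 3: [8, 10, 15]; color 4: [7, 12].

χ(G) = 4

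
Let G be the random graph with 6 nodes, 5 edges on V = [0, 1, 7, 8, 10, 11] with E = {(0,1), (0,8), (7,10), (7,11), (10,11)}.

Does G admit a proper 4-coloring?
Yes, G is 4-colorable

A valid 4-coloring: color 1: [0, 11]; color 2: [1, 7, 8]; color 3: [10].
(χ(G) = 3 ≤ 4.)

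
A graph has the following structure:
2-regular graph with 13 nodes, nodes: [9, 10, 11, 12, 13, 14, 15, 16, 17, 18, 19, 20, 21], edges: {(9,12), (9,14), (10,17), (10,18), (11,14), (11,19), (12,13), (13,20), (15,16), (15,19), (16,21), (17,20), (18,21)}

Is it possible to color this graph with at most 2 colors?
Odd cycle [12, 9, 14, 11, 19, 15, 16, 21, 18, 10, 17, 20, 13] needs 3 colors (χ ≥ 3).
Hence χ(G) ≥ 3 > 2, so no proper 2-coloring exists.

No, G is not 2-colorable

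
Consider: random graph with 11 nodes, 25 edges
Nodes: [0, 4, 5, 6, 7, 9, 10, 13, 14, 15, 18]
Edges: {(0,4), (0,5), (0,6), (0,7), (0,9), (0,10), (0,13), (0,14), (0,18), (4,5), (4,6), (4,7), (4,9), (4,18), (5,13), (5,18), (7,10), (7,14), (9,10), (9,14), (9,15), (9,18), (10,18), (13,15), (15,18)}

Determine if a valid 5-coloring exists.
Yes, G is 5-colorable

A valid 5-coloring: color 1: [0, 15]; color 2: [5, 6, 7, 9]; color 3: [13, 14, 18]; color 4: [4, 10].
(χ(G) = 4 ≤ 5.)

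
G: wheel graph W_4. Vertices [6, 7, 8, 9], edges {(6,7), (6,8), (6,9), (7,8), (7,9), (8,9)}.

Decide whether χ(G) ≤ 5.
A valid 5-coloring: color 1: [7]; color 2: [9]; color 3: [6]; color 4: [8].
(χ(G) = 4 ≤ 5.)

Yes, G is 5-colorable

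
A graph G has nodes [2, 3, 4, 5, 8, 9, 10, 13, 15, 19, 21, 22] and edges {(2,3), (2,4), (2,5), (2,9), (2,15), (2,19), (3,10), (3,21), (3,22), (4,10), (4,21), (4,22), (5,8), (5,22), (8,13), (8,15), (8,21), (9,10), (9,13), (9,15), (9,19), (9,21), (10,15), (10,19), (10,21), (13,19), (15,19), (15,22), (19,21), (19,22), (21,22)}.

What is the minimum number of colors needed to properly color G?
Clique number ω(G) = 4 (lower bound: χ ≥ ω).
The clique on [2, 9, 15, 19] has size 4, forcing χ ≥ 4, and the coloring below uses 4 colors, so χ(G) = 4.
A valid 4-coloring: color 1: [5, 13, 15, 21]; color 2: [3, 4, 8, 19]; color 3: [9, 22]; color 4: [2, 10].

χ(G) = 4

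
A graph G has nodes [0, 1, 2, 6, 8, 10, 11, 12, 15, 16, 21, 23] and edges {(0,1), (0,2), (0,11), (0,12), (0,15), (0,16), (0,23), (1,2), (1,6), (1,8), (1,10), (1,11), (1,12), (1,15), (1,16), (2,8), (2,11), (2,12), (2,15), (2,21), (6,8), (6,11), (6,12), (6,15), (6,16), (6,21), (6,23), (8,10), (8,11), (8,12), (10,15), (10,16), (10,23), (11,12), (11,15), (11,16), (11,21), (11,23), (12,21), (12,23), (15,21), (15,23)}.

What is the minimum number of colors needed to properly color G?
Clique number ω(G) = 5 (lower bound: χ ≥ ω).
The clique on [0, 1, 2, 11, 12] has size 5, forcing χ ≥ 5, and the coloring below uses 5 colors, so χ(G) = 5.
A valid 5-coloring: color 1: [10, 11]; color 2: [1, 21, 23]; color 3: [2, 6]; color 4: [12, 15, 16]; color 5: [0, 8].

χ(G) = 5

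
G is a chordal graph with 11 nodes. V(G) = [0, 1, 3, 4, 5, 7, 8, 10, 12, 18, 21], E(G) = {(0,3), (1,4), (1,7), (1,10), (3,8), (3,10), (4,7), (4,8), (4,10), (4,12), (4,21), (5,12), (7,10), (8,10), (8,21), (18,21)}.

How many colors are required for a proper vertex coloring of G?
χ(G) = 4

Clique number ω(G) = 4 (lower bound: χ ≥ ω).
The clique on [1, 4, 7, 10] has size 4, forcing χ ≥ 4, and the coloring below uses 4 colors, so χ(G) = 4.
A valid 4-coloring: color 1: [3, 4, 5, 18]; color 2: [0, 10, 12, 21]; color 3: [7, 8]; color 4: [1].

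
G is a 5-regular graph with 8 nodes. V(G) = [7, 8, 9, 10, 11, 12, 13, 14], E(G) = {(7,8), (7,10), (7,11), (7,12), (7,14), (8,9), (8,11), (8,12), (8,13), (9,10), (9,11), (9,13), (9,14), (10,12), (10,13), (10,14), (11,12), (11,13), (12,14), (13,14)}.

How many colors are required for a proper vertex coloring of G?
χ(G) = 4

Clique number ω(G) = 4 (lower bound: χ ≥ ω).
The clique on [8, 9, 11, 13] has size 4, forcing χ ≥ 4, and the coloring below uses 4 colors, so χ(G) = 4.
A valid 4-coloring: color 1: [8, 10]; color 2: [11, 14]; color 3: [7, 9]; color 4: [12, 13].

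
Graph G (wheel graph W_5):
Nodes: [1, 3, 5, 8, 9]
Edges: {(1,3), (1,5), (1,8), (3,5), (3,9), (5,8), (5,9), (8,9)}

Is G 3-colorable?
Yes, G is 3-colorable

A valid 3-coloring: color 1: [5]; color 2: [3, 8]; color 3: [1, 9].
(χ(G) = 3 ≤ 3.)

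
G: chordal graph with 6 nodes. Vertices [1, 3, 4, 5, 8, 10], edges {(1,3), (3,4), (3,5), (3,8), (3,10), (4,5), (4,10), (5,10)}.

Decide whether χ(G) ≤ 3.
The clique on vertices [3, 4, 5, 10] has size 4 > 3, so it alone needs 4 colors.

No, G is not 3-colorable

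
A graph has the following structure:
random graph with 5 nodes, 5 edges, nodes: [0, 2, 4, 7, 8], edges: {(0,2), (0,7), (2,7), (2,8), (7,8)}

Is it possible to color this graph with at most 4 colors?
Yes, G is 4-colorable

A valid 4-coloring: color 1: [2, 4]; color 2: [7]; color 3: [0, 8].
(χ(G) = 3 ≤ 4.)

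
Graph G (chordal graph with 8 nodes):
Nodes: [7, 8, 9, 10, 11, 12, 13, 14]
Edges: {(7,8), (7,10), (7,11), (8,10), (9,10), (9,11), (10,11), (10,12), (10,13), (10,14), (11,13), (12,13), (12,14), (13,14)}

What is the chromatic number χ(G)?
Clique number ω(G) = 4 (lower bound: χ ≥ ω).
The clique on [10, 12, 13, 14] has size 4, forcing χ ≥ 4, and the coloring below uses 4 colors, so χ(G) = 4.
A valid 4-coloring: color 1: [10]; color 2: [7, 9, 13]; color 3: [8, 11, 12]; color 4: [14].

χ(G) = 4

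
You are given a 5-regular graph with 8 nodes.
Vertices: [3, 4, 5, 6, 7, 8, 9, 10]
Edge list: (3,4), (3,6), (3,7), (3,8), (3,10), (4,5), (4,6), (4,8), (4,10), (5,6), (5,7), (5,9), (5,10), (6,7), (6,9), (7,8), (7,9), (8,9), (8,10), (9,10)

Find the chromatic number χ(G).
Clique number ω(G) = 4 (lower bound: χ ≥ ω).
The clique on [5, 6, 7, 9] has size 4, forcing χ ≥ 4, and the coloring below uses 4 colors, so χ(G) = 4.
A valid 4-coloring: color 1: [3, 5]; color 2: [6, 8]; color 3: [7, 10]; color 4: [4, 9].

χ(G) = 4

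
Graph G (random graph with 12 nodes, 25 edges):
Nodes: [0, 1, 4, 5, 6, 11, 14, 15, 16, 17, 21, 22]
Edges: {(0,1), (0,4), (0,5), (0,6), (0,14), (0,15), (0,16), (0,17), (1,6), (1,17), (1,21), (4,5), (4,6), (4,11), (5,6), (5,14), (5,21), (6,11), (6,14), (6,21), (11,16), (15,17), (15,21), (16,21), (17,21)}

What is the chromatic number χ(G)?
χ(G) = 4

Clique number ω(G) = 4 (lower bound: χ ≥ ω).
The clique on [0, 4, 5, 6] has size 4, forcing χ ≥ 4, and the coloring below uses 4 colors, so χ(G) = 4.
A valid 4-coloring: color 1: [0, 11, 21, 22]; color 2: [6, 16, 17]; color 3: [1, 5, 15]; color 4: [4, 14].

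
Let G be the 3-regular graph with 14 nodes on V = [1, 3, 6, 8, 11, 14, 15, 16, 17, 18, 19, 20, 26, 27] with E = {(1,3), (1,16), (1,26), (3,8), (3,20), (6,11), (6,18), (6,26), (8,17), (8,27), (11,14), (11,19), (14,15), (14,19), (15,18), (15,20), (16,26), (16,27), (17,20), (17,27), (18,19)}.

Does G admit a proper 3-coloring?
A valid 3-coloring: color 1: [1, 11, 18, 20, 27]; color 2: [3, 15, 17, 19, 26]; color 3: [6, 8, 14, 16].
(χ(G) = 3 ≤ 3.)

Yes, G is 3-colorable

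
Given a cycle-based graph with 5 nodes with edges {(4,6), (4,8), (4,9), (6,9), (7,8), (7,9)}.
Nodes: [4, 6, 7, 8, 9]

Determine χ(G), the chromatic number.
Clique number ω(G) = 3 (lower bound: χ ≥ ω).
The clique on [4, 6, 9] has size 3, forcing χ ≥ 3, and the coloring below uses 3 colors, so χ(G) = 3.
A valid 3-coloring: color 1: [8, 9]; color 2: [4, 7]; color 3: [6].

χ(G) = 3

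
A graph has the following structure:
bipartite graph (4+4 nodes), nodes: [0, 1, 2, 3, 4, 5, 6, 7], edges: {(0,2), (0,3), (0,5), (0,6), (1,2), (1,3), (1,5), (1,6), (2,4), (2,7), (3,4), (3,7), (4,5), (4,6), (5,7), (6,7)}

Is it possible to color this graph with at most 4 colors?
Yes, G is 4-colorable

A valid 4-coloring: color 1: [0, 1, 4, 7]; color 2: [2, 3, 5, 6].
(χ(G) = 2 ≤ 4.)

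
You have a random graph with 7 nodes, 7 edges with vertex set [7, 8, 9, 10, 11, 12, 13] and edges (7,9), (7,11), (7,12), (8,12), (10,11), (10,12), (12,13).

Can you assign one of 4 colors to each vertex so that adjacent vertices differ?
Yes, G is 4-colorable

A valid 4-coloring: color 1: [9, 11, 12]; color 2: [7, 8, 10, 13].
(χ(G) = 2 ≤ 4.)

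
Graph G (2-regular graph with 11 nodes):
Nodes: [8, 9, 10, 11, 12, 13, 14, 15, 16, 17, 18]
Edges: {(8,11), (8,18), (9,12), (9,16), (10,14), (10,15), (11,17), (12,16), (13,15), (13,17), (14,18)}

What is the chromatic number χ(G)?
Clique number ω(G) = 3 (lower bound: χ ≥ ω).
The clique on [9, 12, 16] has size 3, forcing χ ≥ 3, and the coloring below uses 3 colors, so χ(G) = 3.
A valid 3-coloring: color 1: [10, 11, 13, 16, 18]; color 2: [8, 9, 14, 15, 17]; color 3: [12].

χ(G) = 3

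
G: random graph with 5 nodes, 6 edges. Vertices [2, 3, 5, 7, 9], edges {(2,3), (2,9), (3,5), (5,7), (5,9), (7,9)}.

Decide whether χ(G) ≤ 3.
Yes, G is 3-colorable

A valid 3-coloring: color 1: [3, 9]; color 2: [2, 5]; color 3: [7].
(χ(G) = 3 ≤ 3.)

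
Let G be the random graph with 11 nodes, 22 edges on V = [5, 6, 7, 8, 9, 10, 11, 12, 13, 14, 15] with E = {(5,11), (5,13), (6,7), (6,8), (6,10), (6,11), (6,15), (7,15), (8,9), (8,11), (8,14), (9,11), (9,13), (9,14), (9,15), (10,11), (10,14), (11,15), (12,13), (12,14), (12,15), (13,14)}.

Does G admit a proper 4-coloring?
Yes, G is 4-colorable

A valid 4-coloring: color 1: [7, 11, 14]; color 2: [5, 6, 9, 12]; color 3: [8, 10, 13, 15].
(χ(G) = 3 ≤ 4.)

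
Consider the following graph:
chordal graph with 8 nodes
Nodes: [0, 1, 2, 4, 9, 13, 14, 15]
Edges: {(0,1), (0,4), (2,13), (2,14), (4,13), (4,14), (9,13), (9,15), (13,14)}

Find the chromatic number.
χ(G) = 3

Clique number ω(G) = 3 (lower bound: χ ≥ ω).
The clique on [2, 13, 14] has size 3, forcing χ ≥ 3, and the coloring below uses 3 colors, so χ(G) = 3.
A valid 3-coloring: color 1: [0, 13, 15]; color 2: [1, 9, 14]; color 3: [2, 4].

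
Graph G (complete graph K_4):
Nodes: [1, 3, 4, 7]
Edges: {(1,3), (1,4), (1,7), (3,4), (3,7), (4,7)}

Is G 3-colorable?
The clique on vertices [1, 3, 4, 7] has size 4 > 3, so it alone needs 4 colors.

No, G is not 3-colorable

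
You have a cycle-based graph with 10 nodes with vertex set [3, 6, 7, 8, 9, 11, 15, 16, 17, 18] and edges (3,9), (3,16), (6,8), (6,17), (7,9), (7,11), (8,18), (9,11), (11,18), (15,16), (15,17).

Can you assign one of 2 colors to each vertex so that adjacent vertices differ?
The clique on vertices [7, 9, 11] has size 3 > 2, so it alone needs 3 colors.

No, G is not 2-colorable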